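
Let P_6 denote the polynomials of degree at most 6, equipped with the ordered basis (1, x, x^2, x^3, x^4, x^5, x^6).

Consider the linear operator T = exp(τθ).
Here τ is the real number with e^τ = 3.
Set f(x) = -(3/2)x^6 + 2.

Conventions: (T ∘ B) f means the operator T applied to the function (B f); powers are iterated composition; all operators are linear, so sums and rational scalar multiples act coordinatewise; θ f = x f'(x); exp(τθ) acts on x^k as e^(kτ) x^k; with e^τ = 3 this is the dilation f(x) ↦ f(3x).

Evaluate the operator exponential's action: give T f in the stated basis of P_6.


exp(τθ) x^k = e^(kτ) x^k; with e^τ = 3 this sends x^k to 3^k x^k
x^6 ↦ 729 x^6
applying this coordinatewise to f: exp(τθ) f = -(2187/2)x^6 + 2

the result is g(x) = -(2187/2)x^6 + 2


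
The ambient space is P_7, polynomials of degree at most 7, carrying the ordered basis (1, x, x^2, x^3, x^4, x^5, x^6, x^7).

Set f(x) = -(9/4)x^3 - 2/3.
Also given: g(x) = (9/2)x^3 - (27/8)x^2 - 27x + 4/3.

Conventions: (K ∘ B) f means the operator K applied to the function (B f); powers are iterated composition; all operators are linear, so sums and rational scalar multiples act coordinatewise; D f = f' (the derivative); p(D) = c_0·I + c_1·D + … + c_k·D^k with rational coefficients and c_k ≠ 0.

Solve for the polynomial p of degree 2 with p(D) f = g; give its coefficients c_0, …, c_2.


D^0 f = -(9/4)x^3 - 2/3
D^1 f = -(27/4)x^2
D^2 f = -(27/2)x
matching coefficients of g against c_0 f + c_1 Df + … from the top degree down determines the c_i
solution: c_0 = -2, c_1 = 1/2, c_2 = 2

c_0 = -2, c_1 = 1/2, c_2 = 2


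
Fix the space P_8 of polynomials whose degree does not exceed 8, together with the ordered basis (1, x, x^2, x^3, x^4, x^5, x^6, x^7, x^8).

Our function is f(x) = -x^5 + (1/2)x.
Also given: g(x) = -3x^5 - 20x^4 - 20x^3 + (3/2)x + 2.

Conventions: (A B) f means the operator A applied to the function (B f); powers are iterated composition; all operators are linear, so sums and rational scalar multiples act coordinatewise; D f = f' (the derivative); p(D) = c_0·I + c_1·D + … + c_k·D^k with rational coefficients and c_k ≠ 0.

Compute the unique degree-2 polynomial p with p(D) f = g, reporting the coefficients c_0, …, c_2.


p(D) = 3·I + 4·D + D^2, i.e. c_0 = 3, c_1 = 4, c_2 = 1

D^0 f = -x^5 + (1/2)x
D^1 f = -5x^4 + 1/2
D^2 f = -20x^3
matching coefficients of g against c_0 f + c_1 Df + … from the top degree down determines the c_i
solution: c_0 = 3, c_1 = 4, c_2 = 1


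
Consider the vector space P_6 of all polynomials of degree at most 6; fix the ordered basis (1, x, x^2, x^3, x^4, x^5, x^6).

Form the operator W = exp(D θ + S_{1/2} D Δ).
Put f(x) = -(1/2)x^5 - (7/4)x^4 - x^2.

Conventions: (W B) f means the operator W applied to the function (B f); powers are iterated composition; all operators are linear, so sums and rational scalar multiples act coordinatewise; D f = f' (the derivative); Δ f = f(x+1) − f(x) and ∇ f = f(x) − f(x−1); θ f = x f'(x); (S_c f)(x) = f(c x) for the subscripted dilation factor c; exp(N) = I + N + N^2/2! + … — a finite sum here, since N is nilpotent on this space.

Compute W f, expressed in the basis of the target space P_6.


order-1 term: -(25/2)x^4 - (117/4)x^3 - 9x^2 - (39/2)x - 23/2
order-2 term: -100x^3 - (1203/8)x^2 - (795/8)x - 701/8
order-3 term: -300x^2 - (601/2)x - 1867/8
order-4 term: -300x - 1801/8
order-5 term: -60
the series for exp(D θ + S_{1/2} D Δ) f terminates at order 5
exp(D θ + S_{1/2} D Δ) f = -(1/2)x^5 - (57/4)x^4 - (517/4)x^3 - (3683/8)x^2 - (5755/8)x - 4941/8

the image equals g(x) = -(1/2)x^5 - (57/4)x^4 - (517/4)x^3 - (3683/8)x^2 - (5755/8)x - 4941/8


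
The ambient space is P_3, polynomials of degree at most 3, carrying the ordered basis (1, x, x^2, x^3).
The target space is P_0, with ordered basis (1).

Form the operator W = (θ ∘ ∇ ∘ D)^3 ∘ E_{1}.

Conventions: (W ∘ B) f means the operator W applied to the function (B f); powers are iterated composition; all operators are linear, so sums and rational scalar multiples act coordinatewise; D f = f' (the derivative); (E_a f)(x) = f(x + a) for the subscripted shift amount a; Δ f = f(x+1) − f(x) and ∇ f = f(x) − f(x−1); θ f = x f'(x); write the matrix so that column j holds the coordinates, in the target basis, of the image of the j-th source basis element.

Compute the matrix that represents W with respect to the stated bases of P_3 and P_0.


image of 1: 0
image of x: 0
image of x^2: 0
image of x^3: 0
each image's coordinates form column j of the matrix

the matrix is [[0, 0, 0, 0]] (rows listed top to bottom)


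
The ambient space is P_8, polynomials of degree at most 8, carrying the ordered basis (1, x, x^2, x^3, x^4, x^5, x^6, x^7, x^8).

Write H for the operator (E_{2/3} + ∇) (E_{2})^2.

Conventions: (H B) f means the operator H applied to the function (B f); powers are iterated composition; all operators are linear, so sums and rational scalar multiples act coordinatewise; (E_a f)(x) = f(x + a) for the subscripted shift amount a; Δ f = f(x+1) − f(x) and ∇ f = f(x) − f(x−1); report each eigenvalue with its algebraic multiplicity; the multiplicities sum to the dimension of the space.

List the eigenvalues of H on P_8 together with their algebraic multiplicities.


image of 1: 1
image of x: x + 17/3
image of x^2: x^2 + (34/3)x + 259/9
image of x^3: x^3 + 17x^2 + (259/3)x + 3743/27
image of x^4: x^4 + (68/3)x^3 + (518/3)x^2 + (14972/27)x + 52591/81
image of x^5: x^5 + (85/3)x^4 + (2590/9)x^3 + (37430/27)x^2 + (262955/81)x + 727607/243
image of x^6: x^6 + 34x^5 + (1295/3)x^4 + (74860/27)x^3 + (262955/27)x^2 + (1455214/81)x + 9984079/729
image of x^7: x^7 + (119/3)x^6 + (1813/3)x^5 + (131005/27)x^4 + (1840685/81)x^3 + (5093249/81)x^2 + (69888553/729)x + 136462343/2187
image of x^8: x^8 + (136/3)x^7 + (7252/9)x^6 + (209608/27)x^5 + (3681370/81)x^4 + (40745992/243)x^3 + (279554212/729)x^2 + (1091698744/2187)x + 1862724031/6561
the matrix is upper triangular; its diagonal is (1, 1, 1, 1, 1, 1, 1, 1, 1)
for a triangular matrix the eigenvalues are the diagonal entries, with algebraic multiplicity their repetition count

λ = 1 (multiplicity 9)


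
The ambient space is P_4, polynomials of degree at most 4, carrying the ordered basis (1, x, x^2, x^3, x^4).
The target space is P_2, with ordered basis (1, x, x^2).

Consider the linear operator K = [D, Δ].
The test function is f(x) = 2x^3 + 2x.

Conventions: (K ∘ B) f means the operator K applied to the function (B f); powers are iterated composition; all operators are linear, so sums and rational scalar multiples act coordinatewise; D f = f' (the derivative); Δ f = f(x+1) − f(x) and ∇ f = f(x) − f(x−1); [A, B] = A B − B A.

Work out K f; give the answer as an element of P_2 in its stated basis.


Δ f = 6x^2 + 6x + 4
D Δ f = 12x + 6
D f = 6x^2 + 2
Δ D f = 12x + 6
[D, Δ] f = 0

the image equals g(x) = 0


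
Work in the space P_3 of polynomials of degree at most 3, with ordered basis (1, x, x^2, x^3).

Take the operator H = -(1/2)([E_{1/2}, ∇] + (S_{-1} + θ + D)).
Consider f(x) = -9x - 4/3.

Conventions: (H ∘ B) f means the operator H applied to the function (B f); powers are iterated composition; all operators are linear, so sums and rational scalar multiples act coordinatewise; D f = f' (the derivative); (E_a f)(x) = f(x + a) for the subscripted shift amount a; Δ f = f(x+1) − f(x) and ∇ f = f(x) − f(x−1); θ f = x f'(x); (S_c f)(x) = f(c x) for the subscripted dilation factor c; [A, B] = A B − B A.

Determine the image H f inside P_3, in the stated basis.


∇ f = -9
E_{1/2} ∇ f = -9
E_{1/2} f = -9x - 35/6
∇ E_{1/2} f = -9
[E_{1/2}, ∇] f = 0
S_{-1} f = 9x - 4/3
θ f = -9x
D f = -9
(S_{-1} + θ + D) f = -31/3
([E_{1/2}, ∇] + (S_{-1} + θ + D)) f = -31/3
(-(1/2)([E_{1/2}, ∇] + (S_{-1} + θ + D))) f = 31/6

the image equals g(x) = 31/6


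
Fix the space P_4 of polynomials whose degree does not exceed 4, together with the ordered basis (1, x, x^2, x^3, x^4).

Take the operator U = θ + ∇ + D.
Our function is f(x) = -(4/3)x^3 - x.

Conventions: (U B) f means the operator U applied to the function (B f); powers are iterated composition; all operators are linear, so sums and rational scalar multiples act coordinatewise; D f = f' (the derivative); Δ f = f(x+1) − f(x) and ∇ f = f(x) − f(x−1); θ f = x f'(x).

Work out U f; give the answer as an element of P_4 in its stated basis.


θ f = -4x^3 - x
∇ f = -4x^2 + 4x - 7/3
D f = -4x^2 - 1
(θ + ∇ + D) f = -4x^3 - 8x^2 + 3x - 10/3

the result is g(x) = -4x^3 - 8x^2 + 3x - 10/3


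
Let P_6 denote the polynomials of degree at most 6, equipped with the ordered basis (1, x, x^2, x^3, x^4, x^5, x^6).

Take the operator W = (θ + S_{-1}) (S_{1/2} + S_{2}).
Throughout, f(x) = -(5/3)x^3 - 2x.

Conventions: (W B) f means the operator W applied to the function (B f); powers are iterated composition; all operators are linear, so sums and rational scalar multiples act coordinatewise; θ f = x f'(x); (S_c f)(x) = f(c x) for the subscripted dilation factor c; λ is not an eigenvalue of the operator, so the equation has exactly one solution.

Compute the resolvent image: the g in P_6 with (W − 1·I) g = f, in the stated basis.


g(x) = -(20/183)x^3 + 2x

write g with unknown coordinates in the stated basis and equate coefficients in (W − 1·I) g = f
solving from the highest basis element down gives g = -(20/183)x^3 + 2x
check: W g = -(325/183)x^3
so W g − 1·g = -(5/3)x^3 - 2x = f ✓


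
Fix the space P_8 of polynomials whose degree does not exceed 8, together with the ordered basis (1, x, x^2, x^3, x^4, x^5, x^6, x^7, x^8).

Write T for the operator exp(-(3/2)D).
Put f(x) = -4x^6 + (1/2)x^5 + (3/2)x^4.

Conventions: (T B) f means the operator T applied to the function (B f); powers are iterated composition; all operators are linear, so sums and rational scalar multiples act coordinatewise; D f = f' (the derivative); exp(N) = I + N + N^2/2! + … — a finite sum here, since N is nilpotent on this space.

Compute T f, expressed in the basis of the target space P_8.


order-1 term: 36x^5 - (15/4)x^4 - 9x^3
order-2 term: -135x^4 + (45/4)x^3 + (81/4)x^2
order-3 term: 270x^3 - (135/8)x^2 - (81/4)x
order-4 term: -(1215/4)x^2 + (405/32)x + 243/32
order-5 term: (729/4)x - 243/64
order-6 term: -729/16
the series for exp(-(3/2)D) f terminates at order 6
exp(-(3/2)D) f = -4x^6 + (73/2)x^5 - (549/4)x^4 + (1089/4)x^3 - (2403/8)x^2 + (5589/32)x - 2673/64

g(x) = -4x^6 + (73/2)x^5 - (549/4)x^4 + (1089/4)x^3 - (2403/8)x^2 + (5589/32)x - 2673/64


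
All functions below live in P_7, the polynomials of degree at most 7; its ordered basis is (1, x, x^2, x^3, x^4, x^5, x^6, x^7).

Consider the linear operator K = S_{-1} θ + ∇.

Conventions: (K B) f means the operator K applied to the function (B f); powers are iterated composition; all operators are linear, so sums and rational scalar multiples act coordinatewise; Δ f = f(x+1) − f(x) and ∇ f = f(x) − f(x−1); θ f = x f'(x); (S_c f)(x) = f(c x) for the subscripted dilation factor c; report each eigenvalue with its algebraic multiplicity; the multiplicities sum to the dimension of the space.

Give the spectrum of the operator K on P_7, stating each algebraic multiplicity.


λ = -7 (multiplicity 1), λ = -5 (multiplicity 1), λ = -3 (multiplicity 1), λ = -1 (multiplicity 1), λ = 0 (multiplicity 1), λ = 2 (multiplicity 1), λ = 4 (multiplicity 1), λ = 6 (multiplicity 1)

image of 1: 0
image of x: -x + 1
image of x^2: 2x^2 + 2x - 1
image of x^3: -3x^3 + 3x^2 - 3x + 1
image of x^4: 4x^4 + 4x^3 - 6x^2 + 4x - 1
image of x^5: -5x^5 + 5x^4 - 10x^3 + 10x^2 - 5x + 1
image of x^6: 6x^6 + 6x^5 - 15x^4 + 20x^3 - 15x^2 + 6x - 1
image of x^7: -7x^7 + 7x^6 - 21x^5 + 35x^4 - 35x^3 + 21x^2 - 7x + 1
the matrix is upper triangular; its diagonal is (0, -1, 2, -3, 4, -5, 6, -7)
for a triangular matrix the eigenvalues are the diagonal entries, with algebraic multiplicity their repetition count


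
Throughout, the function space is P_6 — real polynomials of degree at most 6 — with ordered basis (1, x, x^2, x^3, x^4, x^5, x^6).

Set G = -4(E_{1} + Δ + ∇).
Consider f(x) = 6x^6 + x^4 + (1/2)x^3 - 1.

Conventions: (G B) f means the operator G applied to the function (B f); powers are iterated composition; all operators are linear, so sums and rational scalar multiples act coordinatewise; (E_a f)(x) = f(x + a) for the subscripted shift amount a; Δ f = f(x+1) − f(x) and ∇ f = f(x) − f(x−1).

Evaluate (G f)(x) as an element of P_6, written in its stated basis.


E_{1} f = 6x^6 + 36x^5 + 91x^4 + (249/2)x^3 + (195/2)x^2 + (83/2)x + 13/2
Δ f = 36x^5 + 90x^4 + 124x^3 + (195/2)x^2 + (83/2)x + 15/2
∇ f = 36x^5 - 90x^4 + 124x^3 - (189/2)x^2 + (77/2)x - 13/2
(E_{1} + Δ + ∇) f = 6x^6 + 108x^5 + 91x^4 + (745/2)x^3 + (201/2)x^2 + (243/2)x + 15/2
(-4(E_{1} + Δ + ∇)) f = -24x^6 - 432x^5 - 364x^4 - 1490x^3 - 402x^2 - 486x - 30

g(x) = -24x^6 - 432x^5 - 364x^4 - 1490x^3 - 402x^2 - 486x - 30


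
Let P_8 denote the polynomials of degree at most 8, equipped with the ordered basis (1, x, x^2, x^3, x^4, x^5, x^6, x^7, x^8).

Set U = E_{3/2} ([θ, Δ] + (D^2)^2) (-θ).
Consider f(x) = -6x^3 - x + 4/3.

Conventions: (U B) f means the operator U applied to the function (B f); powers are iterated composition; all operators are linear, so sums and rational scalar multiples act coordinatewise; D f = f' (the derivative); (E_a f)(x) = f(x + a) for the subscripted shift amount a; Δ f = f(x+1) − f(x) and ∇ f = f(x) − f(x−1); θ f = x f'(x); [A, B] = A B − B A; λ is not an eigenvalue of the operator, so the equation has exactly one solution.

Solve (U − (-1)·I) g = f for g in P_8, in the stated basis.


the image equals g(x) = -6x^3 + 54x^2 + 53x - 1525/6

write g with unknown coordinates in the stated basis and equate coefficients in (U − (-1)·I) g = f
solving from the highest basis element down gives g = -6x^3 + 54x^2 + 53x - 1525/6
check: U g = -54x^2 - 54x + 511/2
so U g − (-1)·g = -6x^3 - x + 4/3 = f ✓


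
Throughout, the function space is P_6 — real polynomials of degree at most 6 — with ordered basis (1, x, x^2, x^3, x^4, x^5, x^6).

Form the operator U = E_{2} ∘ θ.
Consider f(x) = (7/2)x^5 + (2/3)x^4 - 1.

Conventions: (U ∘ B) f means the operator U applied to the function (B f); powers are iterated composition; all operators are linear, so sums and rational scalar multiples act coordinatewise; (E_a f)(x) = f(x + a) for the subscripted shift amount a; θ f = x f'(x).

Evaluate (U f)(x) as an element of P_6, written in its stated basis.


the result is g(x) = (35/2)x^5 + (533/3)x^4 + (2164/3)x^3 + 1464x^2 + (4456/3)x + 1808/3

θ f = (35/2)x^5 + (8/3)x^4
E_{2} θ f = (35/2)x^5 + (533/3)x^4 + (2164/3)x^3 + 1464x^2 + (4456/3)x + 1808/3


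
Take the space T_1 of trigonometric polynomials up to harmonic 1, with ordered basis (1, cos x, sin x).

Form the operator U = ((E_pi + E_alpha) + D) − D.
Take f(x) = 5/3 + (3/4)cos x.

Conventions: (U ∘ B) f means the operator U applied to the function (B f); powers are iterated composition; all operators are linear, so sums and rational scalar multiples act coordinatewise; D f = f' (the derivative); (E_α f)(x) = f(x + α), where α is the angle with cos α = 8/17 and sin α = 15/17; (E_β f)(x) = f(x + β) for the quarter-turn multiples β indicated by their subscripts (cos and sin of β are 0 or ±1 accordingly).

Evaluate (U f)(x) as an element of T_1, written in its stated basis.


E_pi f = 5/3 - (3/4)cos x
E_alpha f = 5/3 + (6/17)cos x - (45/68)sin x
(E_pi + E_alpha) f = 10/3 - (27/68)cos x - (45/68)sin x
D f = -(3/4)sin x
((E_pi + E_alpha) + D) f = 10/3 - (27/68)cos x - (24/17)sin x
D f = -(3/4)sin x
(-D) f = (3/4)sin x
(((E_pi + E_alpha) + D) − D) f = 10/3 - (27/68)cos x - (45/68)sin x

the result is g(x) = 10/3 - (27/68)cos x - (45/68)sin x


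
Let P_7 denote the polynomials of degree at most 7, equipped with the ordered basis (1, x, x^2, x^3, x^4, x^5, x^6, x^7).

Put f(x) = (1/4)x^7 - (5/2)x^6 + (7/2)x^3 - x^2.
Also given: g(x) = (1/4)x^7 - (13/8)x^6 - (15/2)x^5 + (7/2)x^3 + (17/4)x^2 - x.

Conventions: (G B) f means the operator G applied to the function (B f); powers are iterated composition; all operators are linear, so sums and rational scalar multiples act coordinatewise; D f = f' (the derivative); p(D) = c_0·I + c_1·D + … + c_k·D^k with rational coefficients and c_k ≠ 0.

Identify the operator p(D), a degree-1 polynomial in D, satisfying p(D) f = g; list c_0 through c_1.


p(D) = I + (1/2)·D, i.e. c_0 = 1, c_1 = 1/2

D^0 f = (1/4)x^7 - (5/2)x^6 + (7/2)x^3 - x^2
D^1 f = (7/4)x^6 - 15x^5 + (21/2)x^2 - 2x
matching coefficients of g against c_0 f + c_1 Df + … from the top degree down determines the c_i
solution: c_0 = 1, c_1 = 1/2


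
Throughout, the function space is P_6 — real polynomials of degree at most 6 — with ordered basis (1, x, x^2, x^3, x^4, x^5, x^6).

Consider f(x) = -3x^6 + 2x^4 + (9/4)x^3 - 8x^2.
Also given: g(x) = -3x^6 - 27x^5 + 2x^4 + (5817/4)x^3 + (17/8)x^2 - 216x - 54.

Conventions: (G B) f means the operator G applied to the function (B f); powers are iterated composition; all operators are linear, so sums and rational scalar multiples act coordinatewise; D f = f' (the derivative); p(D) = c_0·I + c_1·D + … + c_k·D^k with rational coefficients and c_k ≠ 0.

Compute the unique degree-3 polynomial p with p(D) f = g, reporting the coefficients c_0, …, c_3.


D^0 f = -3x^6 + 2x^4 + (9/4)x^3 - 8x^2
D^1 f = -18x^5 + 8x^3 + (27/4)x^2 - 16x
D^2 f = -90x^4 + 24x^2 + (27/2)x - 16
D^3 f = -360x^3 + 48x + 27/2
matching coefficients of g against c_0 f + c_1 Df + … from the top degree down determines the c_i
solution: c_0 = 1, c_1 = 3/2, c_2 = 0, c_3 = -4

p(D) = I + (3/2)·D − 4·D^3, i.e. c_0 = 1, c_1 = 3/2, c_2 = 0, c_3 = -4


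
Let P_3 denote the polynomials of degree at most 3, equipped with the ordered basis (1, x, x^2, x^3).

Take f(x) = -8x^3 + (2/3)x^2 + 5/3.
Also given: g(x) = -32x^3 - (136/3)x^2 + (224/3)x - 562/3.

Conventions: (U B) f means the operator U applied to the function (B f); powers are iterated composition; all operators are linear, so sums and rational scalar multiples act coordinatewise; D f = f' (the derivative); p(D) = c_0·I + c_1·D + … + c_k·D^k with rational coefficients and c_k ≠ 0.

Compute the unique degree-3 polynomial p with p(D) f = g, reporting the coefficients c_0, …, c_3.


D^0 f = -8x^3 + (2/3)x^2 + 5/3
D^1 f = -24x^2 + (4/3)x
D^2 f = -48x + 4/3
D^3 f = -48
matching coefficients of g against c_0 f + c_1 Df + … from the top degree down determines the c_i
solution: c_0 = 4, c_1 = 2, c_2 = -3/2, c_3 = 4

p(D) = 4·I + 2·D − (3/2)·D^2 + 4·D^3, i.e. c_0 = 4, c_1 = 2, c_2 = -3/2, c_3 = 4


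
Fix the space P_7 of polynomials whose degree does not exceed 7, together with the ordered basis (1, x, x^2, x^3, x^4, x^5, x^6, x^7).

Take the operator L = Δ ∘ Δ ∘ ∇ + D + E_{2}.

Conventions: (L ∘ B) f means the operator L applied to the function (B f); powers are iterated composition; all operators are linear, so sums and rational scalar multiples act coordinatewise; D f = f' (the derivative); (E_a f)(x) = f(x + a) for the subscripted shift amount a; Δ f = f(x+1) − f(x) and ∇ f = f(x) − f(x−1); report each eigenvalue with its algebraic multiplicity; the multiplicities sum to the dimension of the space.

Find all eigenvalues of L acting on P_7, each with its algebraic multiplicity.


image of 1: 1
image of x: x + 3
image of x^2: x^2 + 6x + 4
image of x^3: x^3 + 9x^2 + 12x + 14
image of x^4: x^4 + 12x^3 + 24x^2 + 56x + 28
image of x^5: x^5 + 15x^4 + 40x^3 + 140x^2 + 140x + 62
image of x^6: x^6 + 18x^5 + 60x^4 + 280x^3 + 420x^2 + 372x + 124
image of x^7: x^7 + 21x^6 + 84x^5 + 490x^4 + 980x^3 + 1302x^2 + 868x + 254
the matrix is upper triangular; its diagonal is (1, 1, 1, 1, 1, 1, 1, 1)
for a triangular matrix the eigenvalues are the diagonal entries, with algebraic multiplicity their repetition count

λ = 1 (multiplicity 8)


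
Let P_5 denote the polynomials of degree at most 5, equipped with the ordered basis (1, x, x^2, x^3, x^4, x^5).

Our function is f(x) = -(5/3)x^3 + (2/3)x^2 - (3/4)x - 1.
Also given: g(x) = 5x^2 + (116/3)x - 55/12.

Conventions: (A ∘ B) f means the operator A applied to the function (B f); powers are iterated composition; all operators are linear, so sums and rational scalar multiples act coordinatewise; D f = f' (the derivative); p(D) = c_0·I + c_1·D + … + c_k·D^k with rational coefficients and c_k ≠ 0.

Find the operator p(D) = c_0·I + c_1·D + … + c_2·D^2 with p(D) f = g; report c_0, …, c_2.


D^0 f = -(5/3)x^3 + (2/3)x^2 - (3/4)x - 1
D^1 f = -5x^2 + (4/3)x - 3/4
D^2 f = -10x + 4/3
matching coefficients of g against c_0 f + c_1 Df + … from the top degree down determines the c_i
solution: c_0 = 0, c_1 = -1, c_2 = -4

c_0 = 0, c_1 = -1, c_2 = -4


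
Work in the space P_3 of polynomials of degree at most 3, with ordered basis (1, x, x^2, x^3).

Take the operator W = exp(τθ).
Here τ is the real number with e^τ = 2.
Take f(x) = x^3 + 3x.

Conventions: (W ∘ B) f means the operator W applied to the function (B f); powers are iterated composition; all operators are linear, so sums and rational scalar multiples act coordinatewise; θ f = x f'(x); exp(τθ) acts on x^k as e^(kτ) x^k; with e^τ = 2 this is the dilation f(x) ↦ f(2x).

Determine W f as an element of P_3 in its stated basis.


the result is g(x) = 8x^3 + 6x

exp(τθ) x^k = e^(kτ) x^k; with e^τ = 2 this sends x^k to 2^k x^k
x ↦ 2 x
x^3 ↦ 8 x^3
applying this coordinatewise to f: exp(τθ) f = 8x^3 + 6x


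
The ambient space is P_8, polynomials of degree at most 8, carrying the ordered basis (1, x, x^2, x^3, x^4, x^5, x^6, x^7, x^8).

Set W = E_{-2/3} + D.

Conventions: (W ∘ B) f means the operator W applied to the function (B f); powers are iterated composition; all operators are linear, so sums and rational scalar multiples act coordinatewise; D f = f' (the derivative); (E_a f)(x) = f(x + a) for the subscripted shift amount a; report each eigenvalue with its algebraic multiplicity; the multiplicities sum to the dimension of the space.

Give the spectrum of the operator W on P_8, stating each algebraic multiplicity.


λ = 1 (multiplicity 9)

image of 1: 1
image of x: x + 1/3
image of x^2: x^2 + (2/3)x + 4/9
image of x^3: x^3 + x^2 + (4/3)x - 8/27
image of x^4: x^4 + (4/3)x^3 + (8/3)x^2 - (32/27)x + 16/81
image of x^5: x^5 + (5/3)x^4 + (40/9)x^3 - (80/27)x^2 + (80/81)x - 32/243
image of x^6: x^6 + 2x^5 + (20/3)x^4 - (160/27)x^3 + (80/27)x^2 - (64/81)x + 64/729
image of x^7: x^7 + (7/3)x^6 + (28/3)x^5 - (280/27)x^4 + (560/81)x^3 - (224/81)x^2 + (448/729)x - 128/2187
image of x^8: x^8 + (8/3)x^7 + (112/9)x^6 - (448/27)x^5 + (1120/81)x^4 - (1792/243)x^3 + (1792/729)x^2 - (1024/2187)x + 256/6561
the matrix is upper triangular; its diagonal is (1, 1, 1, 1, 1, 1, 1, 1, 1)
for a triangular matrix the eigenvalues are the diagonal entries, with algebraic multiplicity their repetition count


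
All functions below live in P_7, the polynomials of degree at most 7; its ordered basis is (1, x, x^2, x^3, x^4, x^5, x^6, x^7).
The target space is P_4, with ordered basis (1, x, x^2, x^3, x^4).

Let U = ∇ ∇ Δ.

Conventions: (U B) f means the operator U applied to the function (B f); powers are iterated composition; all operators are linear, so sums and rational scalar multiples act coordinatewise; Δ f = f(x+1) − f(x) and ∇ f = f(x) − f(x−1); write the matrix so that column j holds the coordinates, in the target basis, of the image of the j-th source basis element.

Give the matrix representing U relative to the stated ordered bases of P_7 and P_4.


the matrix is [[0, 0, 0, 6, -12, 30, -60, 126]; [0, 0, 0, 0, 24, -60, 180, -420]; [0, 0, 0, 0, 0, 60, -180, 630]; [0, 0, 0, 0, 0, 0, 120, -420]; [0, 0, 0, 0, 0, 0, 0, 210]] (rows listed top to bottom)

image of 1: 0
image of x: 0
image of x^2: 0
image of x^3: 6
image of x^4: 24x - 12
image of x^5: 60x^2 - 60x + 30
image of x^6: 120x^3 - 180x^2 + 180x - 60
image of x^7: 210x^4 - 420x^3 + 630x^2 - 420x + 126
each image's coordinates form column j of the matrix


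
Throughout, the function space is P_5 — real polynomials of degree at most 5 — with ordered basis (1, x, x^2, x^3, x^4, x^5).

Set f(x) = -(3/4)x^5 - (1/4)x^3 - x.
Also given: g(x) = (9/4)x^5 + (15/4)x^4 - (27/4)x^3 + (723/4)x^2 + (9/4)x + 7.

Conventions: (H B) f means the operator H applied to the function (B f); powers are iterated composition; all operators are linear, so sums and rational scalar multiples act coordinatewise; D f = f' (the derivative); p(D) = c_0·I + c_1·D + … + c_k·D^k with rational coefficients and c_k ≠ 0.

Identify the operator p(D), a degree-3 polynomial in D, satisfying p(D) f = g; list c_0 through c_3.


c_0 = -3, c_1 = -1, c_2 = 1/2, c_3 = -4

D^0 f = -(3/4)x^5 - (1/4)x^3 - x
D^1 f = -(15/4)x^4 - (3/4)x^2 - 1
D^2 f = -15x^3 - (3/2)x
D^3 f = -45x^2 - 3/2
matching coefficients of g against c_0 f + c_1 Df + … from the top degree down determines the c_i
solution: c_0 = -3, c_1 = -1, c_2 = 1/2, c_3 = -4


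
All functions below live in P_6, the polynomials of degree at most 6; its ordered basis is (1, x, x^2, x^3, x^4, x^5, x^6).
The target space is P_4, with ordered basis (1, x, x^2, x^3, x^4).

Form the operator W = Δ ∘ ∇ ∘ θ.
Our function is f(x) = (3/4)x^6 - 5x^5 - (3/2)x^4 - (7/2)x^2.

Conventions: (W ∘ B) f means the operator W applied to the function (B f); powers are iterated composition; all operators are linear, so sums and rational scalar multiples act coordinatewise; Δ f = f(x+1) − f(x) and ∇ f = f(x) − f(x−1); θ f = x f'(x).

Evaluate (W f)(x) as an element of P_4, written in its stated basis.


θ f = (9/2)x^6 - 25x^5 - 6x^4 - 7x^2
∇ θ f = 27x^5 - (385/2)x^4 + 316x^3 - (563/2)x^2 + 114x - 33/2
Δ ∇ θ f = 135x^4 - 500x^3 + 63x^2 - 250x - 17

the image equals g(x) = 135x^4 - 500x^3 + 63x^2 - 250x - 17


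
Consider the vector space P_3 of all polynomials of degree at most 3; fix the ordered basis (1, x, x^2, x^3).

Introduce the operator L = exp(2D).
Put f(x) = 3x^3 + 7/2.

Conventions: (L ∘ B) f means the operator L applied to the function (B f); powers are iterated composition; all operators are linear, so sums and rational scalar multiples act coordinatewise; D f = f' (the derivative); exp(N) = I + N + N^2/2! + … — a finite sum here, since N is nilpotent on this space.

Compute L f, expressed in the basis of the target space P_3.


order-1 term: 18x^2
order-2 term: 36x
order-3 term: 24
the series for exp(2D) f terminates at order 3
exp(2D) f = 3x^3 + 18x^2 + 36x + 55/2

the result is g(x) = 3x^3 + 18x^2 + 36x + 55/2


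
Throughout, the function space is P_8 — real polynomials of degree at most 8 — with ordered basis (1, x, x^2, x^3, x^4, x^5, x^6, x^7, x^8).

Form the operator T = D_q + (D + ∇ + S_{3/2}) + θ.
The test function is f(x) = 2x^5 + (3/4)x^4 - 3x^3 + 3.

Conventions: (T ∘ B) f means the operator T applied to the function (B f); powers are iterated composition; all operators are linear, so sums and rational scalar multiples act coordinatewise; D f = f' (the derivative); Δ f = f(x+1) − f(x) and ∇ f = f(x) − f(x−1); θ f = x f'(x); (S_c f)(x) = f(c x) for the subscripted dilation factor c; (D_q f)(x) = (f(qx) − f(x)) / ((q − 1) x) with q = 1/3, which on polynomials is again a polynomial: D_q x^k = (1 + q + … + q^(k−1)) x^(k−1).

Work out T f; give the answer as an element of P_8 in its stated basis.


g(x) = (403/16)x^5 + (154403/5184)x^4 - (2305/72)x^3 - (41/6)x^2 + 2x + 5/4

D_q f = (242/81)x^4 + (10/9)x^3 - (13/3)x^2
D f = 10x^4 + 3x^3 - 9x^2
∇ f = 10x^4 - 17x^3 + (13/2)x^2 + 2x - 7/4
S_{3/2} f = (243/16)x^5 + (243/64)x^4 - (81/8)x^3 + 3
(D + ∇ + S_{3/2}) f = (243/16)x^5 + (1523/64)x^4 - (193/8)x^3 - (5/2)x^2 + 2x + 5/4
θ f = 10x^5 + 3x^4 - 9x^3
(D_q + (D + ∇ + S_{3/2}) + θ) f = (403/16)x^5 + (154403/5184)x^4 - (2305/72)x^3 - (41/6)x^2 + 2x + 5/4


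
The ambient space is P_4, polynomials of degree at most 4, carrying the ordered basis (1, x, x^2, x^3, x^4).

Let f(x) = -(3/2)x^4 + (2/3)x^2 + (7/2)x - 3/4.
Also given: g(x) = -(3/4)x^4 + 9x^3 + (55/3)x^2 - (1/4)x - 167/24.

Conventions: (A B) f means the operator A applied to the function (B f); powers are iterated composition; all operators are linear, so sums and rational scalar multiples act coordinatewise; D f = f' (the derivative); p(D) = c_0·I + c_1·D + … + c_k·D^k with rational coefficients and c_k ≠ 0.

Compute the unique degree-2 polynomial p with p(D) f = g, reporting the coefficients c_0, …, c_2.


D^0 f = -(3/2)x^4 + (2/3)x^2 + (7/2)x - 3/4
D^1 f = -6x^3 + (4/3)x + 7/2
D^2 f = -18x^2 + 4/3
matching coefficients of g against c_0 f + c_1 Df + … from the top degree down determines the c_i
solution: c_0 = 1/2, c_1 = -3/2, c_2 = -1

c_0 = 1/2, c_1 = -3/2, c_2 = -1


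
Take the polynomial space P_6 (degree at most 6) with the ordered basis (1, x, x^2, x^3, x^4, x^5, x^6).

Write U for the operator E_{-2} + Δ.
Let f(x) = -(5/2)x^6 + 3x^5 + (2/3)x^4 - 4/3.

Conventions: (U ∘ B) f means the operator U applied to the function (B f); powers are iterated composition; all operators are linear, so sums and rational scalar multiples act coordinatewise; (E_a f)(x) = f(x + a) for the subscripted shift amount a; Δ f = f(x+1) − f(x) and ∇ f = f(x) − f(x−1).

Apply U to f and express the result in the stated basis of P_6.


E_{-2} f = -(5/2)x^6 + 33x^5 - (538/3)x^4 + (1544/3)x^3 - 824x^2 + (2096/3)x - 740/3
Δ f = -15x^5 - (45/2)x^4 - (52/3)x^3 - (7/2)x^2 + (8/3)x + 7/6
(E_{-2} + Δ) f = -(5/2)x^6 + 18x^5 - (1211/6)x^4 + (1492/3)x^3 - (1655/2)x^2 + (2104/3)x - 491/2

g(x) = -(5/2)x^6 + 18x^5 - (1211/6)x^4 + (1492/3)x^3 - (1655/2)x^2 + (2104/3)x - 491/2


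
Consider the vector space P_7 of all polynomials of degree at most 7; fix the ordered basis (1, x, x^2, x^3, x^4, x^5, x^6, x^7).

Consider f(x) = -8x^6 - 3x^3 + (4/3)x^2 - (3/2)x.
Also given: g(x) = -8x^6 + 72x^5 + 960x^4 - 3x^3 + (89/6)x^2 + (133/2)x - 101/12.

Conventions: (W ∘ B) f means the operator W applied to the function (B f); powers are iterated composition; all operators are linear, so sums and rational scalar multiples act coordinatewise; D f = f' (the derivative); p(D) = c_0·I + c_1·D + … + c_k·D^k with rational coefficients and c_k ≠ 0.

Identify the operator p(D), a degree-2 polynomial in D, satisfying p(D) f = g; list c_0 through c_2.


D^0 f = -8x^6 - 3x^3 + (4/3)x^2 - (3/2)x
D^1 f = -48x^5 - 9x^2 + (8/3)x - 3/2
D^2 f = -240x^4 - 18x + 8/3
matching coefficients of g against c_0 f + c_1 Df + … from the top degree down determines the c_i
solution: c_0 = 1, c_1 = -3/2, c_2 = -4

p(D) = I − (3/2)·D − 4·D^2, i.e. c_0 = 1, c_1 = -3/2, c_2 = -4


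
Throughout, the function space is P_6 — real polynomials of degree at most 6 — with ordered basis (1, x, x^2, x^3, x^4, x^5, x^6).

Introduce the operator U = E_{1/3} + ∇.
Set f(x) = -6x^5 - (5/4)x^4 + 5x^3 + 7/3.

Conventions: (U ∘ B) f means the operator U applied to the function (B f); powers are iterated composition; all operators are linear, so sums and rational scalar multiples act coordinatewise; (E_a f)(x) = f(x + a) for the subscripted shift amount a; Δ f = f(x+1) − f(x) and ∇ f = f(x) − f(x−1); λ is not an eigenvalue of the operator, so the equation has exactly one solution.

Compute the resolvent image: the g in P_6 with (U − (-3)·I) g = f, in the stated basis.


write g with unknown coordinates in the stated basis and equate coefficients in (U − (-3)·I) g = f
solving from the highest basis element down gives g = -(3/2)x^5 + (35/16)x^4 - 5x^3 + (425/36)x^2 - (1655/108)x + 379/36
check: U g = -(3/2)x^5 - (125/16)x^4 + 20x^3 - (425/12)x^2 + (1655/36)x - 117/4
so U g − (-3)·g = -6x^5 - (5/4)x^4 + 5x^3 + 7/3 = f ✓

the result is g(x) = -(3/2)x^5 + (35/16)x^4 - 5x^3 + (425/36)x^2 - (1655/108)x + 379/36


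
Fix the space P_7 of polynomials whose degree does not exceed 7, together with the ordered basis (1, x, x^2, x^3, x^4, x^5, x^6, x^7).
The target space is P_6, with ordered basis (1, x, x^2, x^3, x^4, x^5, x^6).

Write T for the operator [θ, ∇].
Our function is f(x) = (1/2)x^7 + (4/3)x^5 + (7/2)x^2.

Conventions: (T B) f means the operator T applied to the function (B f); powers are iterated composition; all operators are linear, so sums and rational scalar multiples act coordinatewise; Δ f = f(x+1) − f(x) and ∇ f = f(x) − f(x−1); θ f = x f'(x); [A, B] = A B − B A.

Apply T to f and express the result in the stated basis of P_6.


the image equals g(x) = -(7/2)x^6 + 21x^5 - (355/6)x^4 + (290/3)x^3 - (185/2)x^2 + (122/3)x - 19/6

∇ f = (7/2)x^6 - (21/2)x^5 + (145/6)x^4 - (185/6)x^3 + (143/6)x^2 - (19/6)x - 5/3
θ ∇ f = 21x^6 - (105/2)x^5 + (290/3)x^4 - (185/2)x^3 + (143/3)x^2 - (19/6)x
θ f = (7/2)x^7 + (20/3)x^5 + 7x^2
∇ θ f = (49/2)x^6 - (147/2)x^5 + (935/6)x^4 - (1135/6)x^3 + (841/6)x^2 - (263/6)x + 19/6
[θ, ∇] f = -(7/2)x^6 + 21x^5 - (355/6)x^4 + (290/3)x^3 - (185/2)x^2 + (122/3)x - 19/6


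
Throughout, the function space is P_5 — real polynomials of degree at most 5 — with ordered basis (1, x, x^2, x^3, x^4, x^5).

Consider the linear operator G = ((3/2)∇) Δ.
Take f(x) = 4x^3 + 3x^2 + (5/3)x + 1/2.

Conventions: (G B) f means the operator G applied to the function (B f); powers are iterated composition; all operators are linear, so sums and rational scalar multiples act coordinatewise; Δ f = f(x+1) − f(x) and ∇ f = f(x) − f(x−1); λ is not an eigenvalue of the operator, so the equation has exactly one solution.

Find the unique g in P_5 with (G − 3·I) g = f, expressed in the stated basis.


write g with unknown coordinates in the stated basis and equate coefficients in (G − 3·I) g = f
solving from the highest basis element down gives g = -(4/3)x^3 - x^2 - (41/9)x - 7/6
check: G g = -12x - 3
so G g − 3·g = 4x^3 + 3x^2 + (5/3)x + 1/2 = f ✓

the result is g(x) = -(4/3)x^3 - x^2 - (41/9)x - 7/6


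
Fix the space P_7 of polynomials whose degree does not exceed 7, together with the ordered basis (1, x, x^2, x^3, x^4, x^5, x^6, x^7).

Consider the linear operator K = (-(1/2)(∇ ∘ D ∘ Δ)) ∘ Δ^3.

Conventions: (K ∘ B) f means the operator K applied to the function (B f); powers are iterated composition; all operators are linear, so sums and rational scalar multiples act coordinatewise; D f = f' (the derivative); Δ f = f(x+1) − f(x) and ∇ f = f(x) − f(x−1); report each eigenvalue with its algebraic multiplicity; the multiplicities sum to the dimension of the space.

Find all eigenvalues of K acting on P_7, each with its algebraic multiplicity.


λ = 0 (multiplicity 8)

image of 1: 0
image of x: 0
image of x^2: 0
image of x^3: 0
image of x^4: 0
image of x^5: 0
image of x^6: -360
image of x^7: -2520x - 3780
the matrix is upper triangular; its diagonal is (0, 0, 0, 0, 0, 0, 0, 0)
for a triangular matrix the eigenvalues are the diagonal entries, with algebraic multiplicity their repetition count


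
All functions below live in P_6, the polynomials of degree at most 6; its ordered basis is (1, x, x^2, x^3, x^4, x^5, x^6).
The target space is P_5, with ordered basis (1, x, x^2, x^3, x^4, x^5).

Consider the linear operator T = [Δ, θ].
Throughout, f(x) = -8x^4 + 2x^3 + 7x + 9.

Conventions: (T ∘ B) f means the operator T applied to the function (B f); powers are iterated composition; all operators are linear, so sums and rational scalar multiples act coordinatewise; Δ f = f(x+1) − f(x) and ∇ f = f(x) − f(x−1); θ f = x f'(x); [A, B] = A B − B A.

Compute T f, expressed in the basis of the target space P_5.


g(x) = -32x^3 - 90x^2 - 84x - 19

θ f = -32x^4 + 6x^3 + 7x
Δ θ f = -128x^3 - 174x^2 - 110x - 19
Δ f = -32x^3 - 42x^2 - 26x + 1
θ Δ f = -96x^3 - 84x^2 - 26x
[Δ, θ] f = -32x^3 - 90x^2 - 84x - 19


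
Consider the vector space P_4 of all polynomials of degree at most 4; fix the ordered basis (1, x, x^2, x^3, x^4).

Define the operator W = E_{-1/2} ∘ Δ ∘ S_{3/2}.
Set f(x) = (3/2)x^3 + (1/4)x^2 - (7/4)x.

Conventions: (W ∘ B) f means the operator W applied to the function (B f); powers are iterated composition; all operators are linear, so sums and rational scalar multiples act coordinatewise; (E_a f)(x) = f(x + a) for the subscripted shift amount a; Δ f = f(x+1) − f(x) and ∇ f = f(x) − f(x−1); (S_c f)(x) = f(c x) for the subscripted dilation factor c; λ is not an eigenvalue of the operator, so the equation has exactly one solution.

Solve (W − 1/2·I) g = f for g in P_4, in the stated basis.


the result is g(x) = -3x^3 - (245/4)x^2 - (2191/4)x - 26373/16

write g with unknown coordinates in the stated basis and equate coefficients in (W − 1/2·I) g = f
solving from the highest basis element down gives g = -3x^3 - (245/4)x^2 - (2191/4)x - 26373/16
check: W g = -(243/8)x^2 - (2205/8)x - 26373/32
so W g − 1/2·g = (3/2)x^3 + (1/4)x^2 - (7/4)x = f ✓


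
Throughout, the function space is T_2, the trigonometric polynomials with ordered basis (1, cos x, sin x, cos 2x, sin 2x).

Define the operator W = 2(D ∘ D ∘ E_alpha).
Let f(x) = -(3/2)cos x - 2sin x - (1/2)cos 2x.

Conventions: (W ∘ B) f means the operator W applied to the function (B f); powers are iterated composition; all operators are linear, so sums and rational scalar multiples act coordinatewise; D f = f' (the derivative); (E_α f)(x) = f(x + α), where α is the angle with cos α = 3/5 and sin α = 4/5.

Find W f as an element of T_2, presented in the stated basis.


the image equals g(x) = 5cos x - (28/25)cos 2x - (96/25)sin 2x

E_alpha f = -(5/2)cos x + (7/50)cos 2x + (12/25)sin 2x
D E_alpha f = (5/2)sin x + (24/25)cos 2x - (7/25)sin 2x
D D E_alpha f = (5/2)cos x - (14/25)cos 2x - (48/25)sin 2x
(2(D ∘ D ∘ E_alpha)) f = 5cos x - (28/25)cos 2x - (96/25)sin 2x


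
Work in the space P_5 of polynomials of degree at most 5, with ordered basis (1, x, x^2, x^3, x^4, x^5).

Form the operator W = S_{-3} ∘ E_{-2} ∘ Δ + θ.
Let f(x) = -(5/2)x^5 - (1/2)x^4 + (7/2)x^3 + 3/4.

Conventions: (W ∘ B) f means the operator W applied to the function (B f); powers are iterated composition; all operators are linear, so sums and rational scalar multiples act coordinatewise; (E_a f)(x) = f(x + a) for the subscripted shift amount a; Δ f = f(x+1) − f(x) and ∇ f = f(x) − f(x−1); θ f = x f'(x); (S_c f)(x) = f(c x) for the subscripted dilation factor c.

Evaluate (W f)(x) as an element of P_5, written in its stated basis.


Δ f = -(25/2)x^4 - 27x^3 - (35/2)x^2 - 4x + 1/2
E_{-2} Δ f = -(25/2)x^4 + 73x^3 - (311/2)x^2 + 142x - 91/2
S_{-3} E_{-2} Δ f = -(2025/2)x^4 - 1971x^3 - (2799/2)x^2 - 426x - 91/2
θ f = -(25/2)x^5 - 2x^4 + (21/2)x^3
(S_{-3} ∘ E_{-2} ∘ Δ + θ) f = -(25/2)x^5 - (2029/2)x^4 - (3921/2)x^3 - (2799/2)x^2 - 426x - 91/2

the image equals g(x) = -(25/2)x^5 - (2029/2)x^4 - (3921/2)x^3 - (2799/2)x^2 - 426x - 91/2


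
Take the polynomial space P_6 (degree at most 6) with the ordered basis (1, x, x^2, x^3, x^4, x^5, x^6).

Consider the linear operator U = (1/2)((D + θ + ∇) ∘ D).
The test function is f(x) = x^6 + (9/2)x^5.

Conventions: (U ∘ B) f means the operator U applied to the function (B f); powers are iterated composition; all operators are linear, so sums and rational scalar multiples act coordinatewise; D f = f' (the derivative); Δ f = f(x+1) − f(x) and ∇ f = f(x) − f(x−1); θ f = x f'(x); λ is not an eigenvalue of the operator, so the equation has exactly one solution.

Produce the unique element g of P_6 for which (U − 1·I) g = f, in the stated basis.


write g with unknown coordinates in the stated basis and equate coefficients in (U − 1·I) g = f
solving from the highest basis element down gives g = -x^6 - (39/2)x^5 - 225x^4 - 1710x^3 - (15135/2)x^2 - (33315/2)x - 51897/4
check: U g = -15x^5 - 225x^4 - 1710x^3 - (15135/2)x^2 - (33315/2)x - 51897/4
so U g − 1·g = x^6 + (9/2)x^5 = f ✓

the image equals g(x) = -x^6 - (39/2)x^5 - 225x^4 - 1710x^3 - (15135/2)x^2 - (33315/2)x - 51897/4


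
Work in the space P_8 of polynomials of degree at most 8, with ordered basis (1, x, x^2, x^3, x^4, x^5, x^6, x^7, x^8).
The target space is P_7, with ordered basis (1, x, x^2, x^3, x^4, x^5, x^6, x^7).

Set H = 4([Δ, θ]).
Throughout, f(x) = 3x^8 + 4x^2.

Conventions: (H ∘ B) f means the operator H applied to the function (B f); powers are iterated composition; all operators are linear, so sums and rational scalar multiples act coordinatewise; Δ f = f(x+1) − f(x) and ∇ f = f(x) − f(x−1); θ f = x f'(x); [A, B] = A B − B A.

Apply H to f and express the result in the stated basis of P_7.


θ f = 24x^8 + 8x^2
Δ θ f = 192x^7 + 672x^6 + 1344x^5 + 1680x^4 + 1344x^3 + 672x^2 + 208x + 32
Δ f = 24x^7 + 84x^6 + 168x^5 + 210x^4 + 168x^3 + 84x^2 + 32x + 7
θ Δ f = 168x^7 + 504x^6 + 840x^5 + 840x^4 + 504x^3 + 168x^2 + 32x
[Δ, θ] f = 24x^7 + 168x^6 + 504x^5 + 840x^4 + 840x^3 + 504x^2 + 176x + 32
(4([Δ, θ])) f = 96x^7 + 672x^6 + 2016x^5 + 3360x^4 + 3360x^3 + 2016x^2 + 704x + 128

the image equals g(x) = 96x^7 + 672x^6 + 2016x^5 + 3360x^4 + 3360x^3 + 2016x^2 + 704x + 128
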